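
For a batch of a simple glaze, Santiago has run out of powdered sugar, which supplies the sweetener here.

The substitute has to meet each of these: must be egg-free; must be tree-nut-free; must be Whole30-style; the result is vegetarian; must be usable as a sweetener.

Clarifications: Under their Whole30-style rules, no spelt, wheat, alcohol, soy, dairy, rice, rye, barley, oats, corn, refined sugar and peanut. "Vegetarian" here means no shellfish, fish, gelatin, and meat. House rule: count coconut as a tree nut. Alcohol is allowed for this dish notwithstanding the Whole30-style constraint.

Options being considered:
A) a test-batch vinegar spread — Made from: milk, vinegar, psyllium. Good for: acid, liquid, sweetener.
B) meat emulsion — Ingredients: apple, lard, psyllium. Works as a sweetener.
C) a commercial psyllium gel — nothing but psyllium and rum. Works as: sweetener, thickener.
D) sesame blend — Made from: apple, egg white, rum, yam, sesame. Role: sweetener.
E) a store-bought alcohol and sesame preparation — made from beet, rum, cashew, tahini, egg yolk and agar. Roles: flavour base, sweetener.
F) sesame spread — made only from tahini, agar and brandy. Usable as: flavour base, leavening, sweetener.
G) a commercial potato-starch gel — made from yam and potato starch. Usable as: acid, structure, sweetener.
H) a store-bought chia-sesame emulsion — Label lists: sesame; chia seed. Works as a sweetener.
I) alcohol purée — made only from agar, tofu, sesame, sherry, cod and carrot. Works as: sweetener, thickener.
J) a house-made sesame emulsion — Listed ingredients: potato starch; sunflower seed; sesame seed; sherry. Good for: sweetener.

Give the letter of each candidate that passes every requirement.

C, F, G, H, J

A: has milk, so not Whole30-style — out
B: has lard, so not vegetarian — out
C: alcohol is permitted under the Whole30-style carve-out; nothing else excluded — keep
D: has egg white, so not egg-free — out
E: has egg yolk, so not egg-free; has cashew, so not tree-nut-free — out
F: alcohol is permitted under the Whole30-style carve-out; nothing else excluded — keep
G: all constraints satisfied — valid
H: every rule checks out — OK
I: has tofu, so not Whole30-style; has cod, so not vegetarian — no
J: alcohol is permitted under the Whole30-style carve-out; nothing else excluded — OK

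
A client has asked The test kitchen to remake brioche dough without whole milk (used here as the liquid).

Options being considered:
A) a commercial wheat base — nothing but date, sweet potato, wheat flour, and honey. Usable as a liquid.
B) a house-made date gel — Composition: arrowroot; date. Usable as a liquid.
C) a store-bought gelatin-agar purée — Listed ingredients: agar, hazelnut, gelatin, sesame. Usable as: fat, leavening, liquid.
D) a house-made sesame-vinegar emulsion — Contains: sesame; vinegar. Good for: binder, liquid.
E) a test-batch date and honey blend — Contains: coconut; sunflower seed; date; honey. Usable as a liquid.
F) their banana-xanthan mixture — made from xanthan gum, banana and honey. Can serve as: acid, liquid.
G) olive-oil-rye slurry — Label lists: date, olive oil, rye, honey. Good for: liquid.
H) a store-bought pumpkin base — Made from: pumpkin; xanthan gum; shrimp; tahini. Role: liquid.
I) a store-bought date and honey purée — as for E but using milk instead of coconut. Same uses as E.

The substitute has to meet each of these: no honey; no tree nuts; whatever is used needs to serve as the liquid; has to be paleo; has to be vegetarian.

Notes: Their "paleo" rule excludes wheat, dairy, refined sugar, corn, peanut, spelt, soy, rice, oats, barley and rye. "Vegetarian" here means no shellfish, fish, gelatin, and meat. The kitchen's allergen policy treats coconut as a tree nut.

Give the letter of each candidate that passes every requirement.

B, D

A: has wheat flour, so not paleo; has honey, so not honey-free — out
B: every rule checks out — keep
C: has gelatin, so not vegetarian; has hazelnut, so not tree-nut-free — reject
D: only sesame and vinegar; none excluded — OK
E: has coconut, so not tree-nut-free; has honey, so not honey-free — no
F: has honey, so not honey-free — reject
G: has rye, so not paleo; has honey, so not honey-free — reject
H: has shrimp, so not vegetarian — no
I: has milk, so not paleo; has honey, so not honey-free — out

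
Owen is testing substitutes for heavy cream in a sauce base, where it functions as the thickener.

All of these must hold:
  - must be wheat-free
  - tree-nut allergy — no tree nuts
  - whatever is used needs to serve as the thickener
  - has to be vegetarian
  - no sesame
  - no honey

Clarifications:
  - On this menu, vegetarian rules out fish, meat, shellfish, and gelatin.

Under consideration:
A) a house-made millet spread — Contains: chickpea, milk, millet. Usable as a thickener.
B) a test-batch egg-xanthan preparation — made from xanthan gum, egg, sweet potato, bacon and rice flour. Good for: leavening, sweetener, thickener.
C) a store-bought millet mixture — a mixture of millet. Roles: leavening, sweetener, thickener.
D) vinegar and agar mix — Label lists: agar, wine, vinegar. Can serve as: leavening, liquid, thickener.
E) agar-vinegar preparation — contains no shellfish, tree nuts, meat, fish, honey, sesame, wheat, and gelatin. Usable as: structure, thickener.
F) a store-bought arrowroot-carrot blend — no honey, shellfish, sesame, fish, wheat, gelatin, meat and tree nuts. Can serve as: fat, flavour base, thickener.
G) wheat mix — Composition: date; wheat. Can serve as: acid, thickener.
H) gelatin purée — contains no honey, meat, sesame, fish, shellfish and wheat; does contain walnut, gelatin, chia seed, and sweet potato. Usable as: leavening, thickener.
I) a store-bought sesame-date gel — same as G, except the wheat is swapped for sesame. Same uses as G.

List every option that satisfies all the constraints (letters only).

A: no tree nuts, vegetarian — keep
B: has bacon, so not vegetarian — out
C: nothing on the exclusion list — valid
D: only wine, vinegar and agar; none excluded — OK
E: no honey, no wheat — valid
F: vegetarian, no honey — OK
G: has wheat, so not wheat-free — reject
H: has gelatin, so not vegetarian; has walnut, so not tree-nut-free — no
I: has sesame, so not sesame-free — out

A, C, D, E, F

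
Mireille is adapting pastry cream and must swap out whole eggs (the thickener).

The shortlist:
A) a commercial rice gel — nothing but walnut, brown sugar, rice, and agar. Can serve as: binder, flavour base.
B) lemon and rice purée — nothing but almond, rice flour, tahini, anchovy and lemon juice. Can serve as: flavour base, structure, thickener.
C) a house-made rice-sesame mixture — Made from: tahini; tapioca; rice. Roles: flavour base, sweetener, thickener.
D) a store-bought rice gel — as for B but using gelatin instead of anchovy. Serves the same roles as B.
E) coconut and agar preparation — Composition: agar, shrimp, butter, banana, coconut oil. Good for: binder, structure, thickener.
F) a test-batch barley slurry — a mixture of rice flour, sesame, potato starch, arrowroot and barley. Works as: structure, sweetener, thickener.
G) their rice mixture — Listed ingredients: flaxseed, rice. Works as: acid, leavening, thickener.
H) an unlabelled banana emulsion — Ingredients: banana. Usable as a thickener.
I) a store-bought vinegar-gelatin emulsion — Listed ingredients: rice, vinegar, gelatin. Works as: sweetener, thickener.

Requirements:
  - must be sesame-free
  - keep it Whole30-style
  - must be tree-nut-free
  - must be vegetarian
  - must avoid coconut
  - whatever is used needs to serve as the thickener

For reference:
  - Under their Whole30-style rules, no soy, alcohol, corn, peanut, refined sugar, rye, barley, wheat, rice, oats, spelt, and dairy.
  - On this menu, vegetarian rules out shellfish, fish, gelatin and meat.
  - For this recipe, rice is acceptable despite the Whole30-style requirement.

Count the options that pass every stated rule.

2

A: not usable as a thickener; has brown sugar, so not Whole30-style (and 1 more) — out
B: has anchovy, so not vegetarian; has tahini, so not sesame-free (and 1 more) — out
C: has tahini, so not sesame-free — out
D: has gelatin, so not vegetarian; has tahini, so not sesame-free (and 1 more) — reject
E: has butter, so not Whole30-style; has shrimp, so not vegetarian (and 1 more) — reject
F: has barley, so not Whole30-style; has sesame, so not sesame-free — out
G: rice is permitted under the Whole30-style carve-out; nothing else excluded — OK
H: only banana; none excluded — valid
I: has gelatin, so not vegetarian — out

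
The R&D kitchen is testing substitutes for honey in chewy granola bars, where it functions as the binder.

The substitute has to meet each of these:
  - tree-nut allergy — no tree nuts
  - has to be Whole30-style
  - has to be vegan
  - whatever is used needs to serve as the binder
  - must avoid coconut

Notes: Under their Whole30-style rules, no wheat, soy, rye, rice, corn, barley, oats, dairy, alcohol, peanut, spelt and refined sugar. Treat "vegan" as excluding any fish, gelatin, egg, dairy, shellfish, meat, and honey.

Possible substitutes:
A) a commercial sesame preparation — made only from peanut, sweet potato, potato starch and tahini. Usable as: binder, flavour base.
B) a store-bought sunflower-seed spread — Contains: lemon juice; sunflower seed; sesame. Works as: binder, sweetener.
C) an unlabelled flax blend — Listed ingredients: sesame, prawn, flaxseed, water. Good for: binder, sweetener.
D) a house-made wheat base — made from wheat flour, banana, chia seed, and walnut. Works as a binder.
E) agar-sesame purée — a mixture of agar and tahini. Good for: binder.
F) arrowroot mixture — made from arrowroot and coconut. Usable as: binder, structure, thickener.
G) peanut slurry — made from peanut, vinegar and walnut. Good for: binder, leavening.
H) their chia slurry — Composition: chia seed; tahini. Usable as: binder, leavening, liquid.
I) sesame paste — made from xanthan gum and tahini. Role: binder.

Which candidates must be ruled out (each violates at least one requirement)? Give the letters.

A: has peanut, so not Whole30-style — out
B: only sesame, lemon juice, and sunflower seed; none excluded — keep
C: has prawn, so not vegan — reject
D: has wheat flour, so not Whole30-style; has walnut, so not tree-nut-free — out
E: only tahini and agar; none excluded — OK
F: has coconut, so not coconut-free — out
G: has peanut, so not Whole30-style; has walnut, so not tree-nut-free — reject
H: works as a binder, no tree nuts, vegan — OK
I: Whole30-style, vegan — valid

A, C, D, F, G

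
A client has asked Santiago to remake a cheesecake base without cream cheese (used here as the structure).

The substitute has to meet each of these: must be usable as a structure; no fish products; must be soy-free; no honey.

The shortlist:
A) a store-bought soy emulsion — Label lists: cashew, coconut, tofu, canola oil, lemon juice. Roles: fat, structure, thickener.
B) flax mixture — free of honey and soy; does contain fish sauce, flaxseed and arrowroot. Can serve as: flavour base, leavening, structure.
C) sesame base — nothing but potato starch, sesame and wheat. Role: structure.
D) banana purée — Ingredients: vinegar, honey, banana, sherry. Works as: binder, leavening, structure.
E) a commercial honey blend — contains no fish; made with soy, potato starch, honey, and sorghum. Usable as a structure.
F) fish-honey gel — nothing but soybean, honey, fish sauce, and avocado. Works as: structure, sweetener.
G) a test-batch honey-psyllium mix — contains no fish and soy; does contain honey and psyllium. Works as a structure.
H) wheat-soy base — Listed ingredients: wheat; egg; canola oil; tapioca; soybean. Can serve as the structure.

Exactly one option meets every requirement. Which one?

A: has tofu, so not soy-free — reject
B: has fish sauce, so not fish-free — out
C: all constraints satisfied — valid
D: has honey, so not honey-free — out
E: has soy, so not soy-free; has honey, so not honey-free — out
F: has soybean, so not soy-free; has fish sauce, so not fish-free (and 1 more) — reject
G: has honey, so not honey-free — out
H: has soybean, so not soy-free — out

C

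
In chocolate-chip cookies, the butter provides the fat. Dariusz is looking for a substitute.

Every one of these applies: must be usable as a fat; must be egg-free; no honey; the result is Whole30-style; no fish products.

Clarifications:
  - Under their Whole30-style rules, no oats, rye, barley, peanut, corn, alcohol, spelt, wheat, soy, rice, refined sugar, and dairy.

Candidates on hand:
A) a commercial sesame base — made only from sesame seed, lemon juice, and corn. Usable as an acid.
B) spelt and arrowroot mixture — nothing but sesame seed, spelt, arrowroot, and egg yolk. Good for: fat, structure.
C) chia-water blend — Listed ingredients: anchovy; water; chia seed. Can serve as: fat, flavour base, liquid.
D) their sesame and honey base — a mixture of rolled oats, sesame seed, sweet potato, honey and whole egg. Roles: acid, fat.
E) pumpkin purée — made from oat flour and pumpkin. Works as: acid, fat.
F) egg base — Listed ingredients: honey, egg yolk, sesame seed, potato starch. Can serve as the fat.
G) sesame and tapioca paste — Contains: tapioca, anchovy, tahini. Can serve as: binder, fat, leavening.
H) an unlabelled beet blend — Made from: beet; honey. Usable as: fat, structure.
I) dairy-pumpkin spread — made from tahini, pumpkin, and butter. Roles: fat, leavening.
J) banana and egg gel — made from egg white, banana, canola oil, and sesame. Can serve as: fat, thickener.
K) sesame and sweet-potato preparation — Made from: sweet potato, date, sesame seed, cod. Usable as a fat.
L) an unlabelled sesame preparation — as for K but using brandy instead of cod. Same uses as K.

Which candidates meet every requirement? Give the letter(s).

A: not usable as a fat; has corn, so not Whole30-style — no
B: has spelt, so not Whole30-style; has egg yolk, so not egg-free — no
C: has anchovy, so not fish-free — out
D: has rolled oats, so not Whole30-style; has whole egg, so not egg-free (and 1 more) — reject
E: has oat flour, so not Whole30-style — reject
F: has egg yolk, so not egg-free; has honey, so not honey-free — reject
G: has anchovy, so not fish-free — reject
H: has honey, so not honey-free — out
I: has butter, so not Whole30-style — reject
J: has egg white, so not egg-free — reject
K: has cod, so not fish-free — out
L: has brandy, so not Whole30-style — reject

none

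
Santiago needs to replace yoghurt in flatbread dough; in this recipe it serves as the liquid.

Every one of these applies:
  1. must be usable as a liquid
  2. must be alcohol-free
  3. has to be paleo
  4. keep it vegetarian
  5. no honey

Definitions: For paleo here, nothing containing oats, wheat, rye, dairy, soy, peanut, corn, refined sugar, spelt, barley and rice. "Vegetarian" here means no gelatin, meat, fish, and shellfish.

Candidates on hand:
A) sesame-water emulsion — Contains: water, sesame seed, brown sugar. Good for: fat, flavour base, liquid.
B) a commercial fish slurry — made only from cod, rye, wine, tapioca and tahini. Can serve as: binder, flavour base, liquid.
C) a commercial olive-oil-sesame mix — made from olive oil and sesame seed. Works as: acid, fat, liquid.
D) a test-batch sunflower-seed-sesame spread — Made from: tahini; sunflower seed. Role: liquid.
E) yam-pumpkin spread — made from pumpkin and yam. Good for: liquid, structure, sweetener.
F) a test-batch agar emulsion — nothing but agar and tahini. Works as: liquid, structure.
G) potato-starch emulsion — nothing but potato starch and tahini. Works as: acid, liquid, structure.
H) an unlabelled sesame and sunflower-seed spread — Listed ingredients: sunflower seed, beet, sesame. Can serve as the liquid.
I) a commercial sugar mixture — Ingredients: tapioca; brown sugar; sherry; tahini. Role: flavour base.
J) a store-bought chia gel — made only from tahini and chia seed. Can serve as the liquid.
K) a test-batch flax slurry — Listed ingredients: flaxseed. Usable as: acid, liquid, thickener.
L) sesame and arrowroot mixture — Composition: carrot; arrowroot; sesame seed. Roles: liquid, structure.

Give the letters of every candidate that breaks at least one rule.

A: has brown sugar, so not paleo — out
B: has rye, so not paleo; has cod, so not vegetarian (and 1 more) — out
C: only sesame seed and olive oil; none excluded — keep
D: no alcohol, vegetarian — OK
E: only pumpkin and yam; none excluded — OK
F: vegetarian, no honey — OK
G: only tahini and potato starch; none excluded — OK
H: all constraints satisfied — keep
I: not usable as a liquid; has brown sugar, so not paleo (and 1 more) — reject
J: works as a liquid, no alcohol, vegetarian — keep
K: every rule checks out — OK
L: no alcohol, paleo — OK

A, B, I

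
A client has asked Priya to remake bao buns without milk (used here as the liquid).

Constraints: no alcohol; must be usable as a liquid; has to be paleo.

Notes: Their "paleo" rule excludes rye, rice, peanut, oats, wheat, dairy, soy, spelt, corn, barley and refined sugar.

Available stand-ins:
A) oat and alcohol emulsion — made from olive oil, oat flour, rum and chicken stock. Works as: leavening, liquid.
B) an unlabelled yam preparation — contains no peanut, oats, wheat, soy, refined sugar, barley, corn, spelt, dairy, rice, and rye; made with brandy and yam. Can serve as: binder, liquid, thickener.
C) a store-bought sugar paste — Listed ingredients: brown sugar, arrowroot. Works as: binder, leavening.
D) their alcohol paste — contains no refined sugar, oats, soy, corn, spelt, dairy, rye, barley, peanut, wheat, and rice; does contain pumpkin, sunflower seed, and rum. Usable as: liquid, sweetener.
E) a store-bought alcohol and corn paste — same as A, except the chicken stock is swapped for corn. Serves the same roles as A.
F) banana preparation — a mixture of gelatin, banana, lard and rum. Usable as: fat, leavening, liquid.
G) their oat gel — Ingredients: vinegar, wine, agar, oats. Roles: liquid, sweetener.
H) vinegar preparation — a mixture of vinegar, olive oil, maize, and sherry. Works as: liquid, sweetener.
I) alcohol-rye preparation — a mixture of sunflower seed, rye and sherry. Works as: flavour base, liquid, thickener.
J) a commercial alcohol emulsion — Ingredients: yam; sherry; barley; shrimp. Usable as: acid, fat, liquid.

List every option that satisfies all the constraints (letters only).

A: has oat flour, so not paleo; has rum, so not alcohol-free — no
B: has brandy, so not alcohol-free — reject
C: not usable as a liquid; has brown sugar, so not paleo — no
D: has rum, so not alcohol-free — no
E: has corn, so not paleo; has rum, so not alcohol-free — reject
F: has rum, so not alcohol-free — no
G: has oats, so not paleo; has wine, so not alcohol-free — no
H: has maize, so not paleo; has sherry, so not alcohol-free — no
I: has rye, so not paleo; has sherry, so not alcohol-free — out
J: has barley, so not paleo; has sherry, so not alcohol-free — reject

none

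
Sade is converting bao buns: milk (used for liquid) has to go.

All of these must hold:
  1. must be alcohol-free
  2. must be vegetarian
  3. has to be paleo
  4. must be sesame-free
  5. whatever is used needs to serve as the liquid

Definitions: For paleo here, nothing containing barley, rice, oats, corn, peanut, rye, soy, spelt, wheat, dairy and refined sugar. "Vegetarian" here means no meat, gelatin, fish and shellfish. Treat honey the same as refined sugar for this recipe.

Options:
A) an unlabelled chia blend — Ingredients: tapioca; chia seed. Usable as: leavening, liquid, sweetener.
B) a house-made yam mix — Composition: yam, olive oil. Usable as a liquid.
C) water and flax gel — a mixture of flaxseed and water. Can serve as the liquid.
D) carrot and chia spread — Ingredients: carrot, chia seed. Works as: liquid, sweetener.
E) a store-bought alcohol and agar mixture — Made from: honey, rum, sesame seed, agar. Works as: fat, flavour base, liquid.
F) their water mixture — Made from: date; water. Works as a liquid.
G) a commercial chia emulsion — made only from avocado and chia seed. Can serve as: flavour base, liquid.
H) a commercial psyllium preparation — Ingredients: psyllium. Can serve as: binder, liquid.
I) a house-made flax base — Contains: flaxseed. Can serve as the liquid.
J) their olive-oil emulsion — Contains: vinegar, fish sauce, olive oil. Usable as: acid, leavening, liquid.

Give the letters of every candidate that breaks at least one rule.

A: only tapioca and chia seed; none excluded — OK
B: works as a liquid, vegetarian, no sesame — valid
C: only flaxseed and water; none excluded — valid
D: no sesame, no alcohol — OK
E: has honey, so not paleo; has sesame seed, so not sesame-free (and 1 more) — reject
F: only water and date; none excluded — OK
G: every rule checks out — keep
H: all constraints satisfied — keep
I: only flaxseed; none excluded — keep
J: has fish sauce, so not vegetarian — no

E, J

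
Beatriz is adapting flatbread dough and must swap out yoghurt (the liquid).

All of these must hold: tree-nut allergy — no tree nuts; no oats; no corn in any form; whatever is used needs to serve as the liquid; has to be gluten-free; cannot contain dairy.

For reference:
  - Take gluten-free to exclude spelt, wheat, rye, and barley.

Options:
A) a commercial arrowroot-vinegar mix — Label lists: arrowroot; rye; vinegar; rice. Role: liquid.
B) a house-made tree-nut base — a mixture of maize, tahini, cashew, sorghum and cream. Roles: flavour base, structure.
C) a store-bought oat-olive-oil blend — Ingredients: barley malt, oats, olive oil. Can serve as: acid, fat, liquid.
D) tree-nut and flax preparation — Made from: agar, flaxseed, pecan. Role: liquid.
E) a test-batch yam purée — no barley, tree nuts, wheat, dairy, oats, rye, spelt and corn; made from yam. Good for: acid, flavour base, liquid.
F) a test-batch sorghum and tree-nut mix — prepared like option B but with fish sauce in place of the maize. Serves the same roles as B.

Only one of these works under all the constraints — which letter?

E

A: has rye, so not gluten-free — no
B: not usable as a liquid; has cream, so not dairy-free (and 2 more) — out
C: has barley malt, so not gluten-free; has oats, so not oat-free — out
D: has pecan, so not tree-nut-free — reject
E: works as a liquid, no dairy, no tree nuts — keep
F: not usable as a liquid; has cream, so not dairy-free (and 1 more) — no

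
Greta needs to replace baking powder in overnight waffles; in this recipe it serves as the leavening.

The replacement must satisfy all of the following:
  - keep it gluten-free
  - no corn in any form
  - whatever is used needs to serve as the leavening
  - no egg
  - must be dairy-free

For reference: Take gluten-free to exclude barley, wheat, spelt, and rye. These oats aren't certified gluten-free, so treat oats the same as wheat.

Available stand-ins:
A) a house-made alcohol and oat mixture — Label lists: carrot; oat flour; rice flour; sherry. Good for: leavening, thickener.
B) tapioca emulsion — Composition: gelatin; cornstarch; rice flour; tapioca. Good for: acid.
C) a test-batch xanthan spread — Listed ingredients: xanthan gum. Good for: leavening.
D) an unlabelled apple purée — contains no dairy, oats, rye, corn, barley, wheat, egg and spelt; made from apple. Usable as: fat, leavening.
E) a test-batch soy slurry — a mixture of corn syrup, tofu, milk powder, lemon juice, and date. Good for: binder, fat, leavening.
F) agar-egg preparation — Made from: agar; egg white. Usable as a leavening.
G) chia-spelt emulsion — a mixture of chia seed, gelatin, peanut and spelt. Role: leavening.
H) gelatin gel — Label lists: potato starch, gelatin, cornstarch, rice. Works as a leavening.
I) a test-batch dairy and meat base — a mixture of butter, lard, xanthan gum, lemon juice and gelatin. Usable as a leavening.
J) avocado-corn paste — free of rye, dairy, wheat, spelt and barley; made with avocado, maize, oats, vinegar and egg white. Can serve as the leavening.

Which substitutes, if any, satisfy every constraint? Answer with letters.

A: has oat flour, so not gluten-free — no
B: not usable as a leavening; has cornstarch, so not corn-free — no
C: nothing on the exclusion list — keep
D: gluten-free, no dairy — OK
E: has corn syrup, so not corn-free; has milk powder, so not dairy-free — no
F: has egg white, so not egg-free — reject
G: has spelt, so not gluten-free — out
H: has cornstarch, so not corn-free — reject
I: has butter, so not dairy-free — no
J: has oats, so not gluten-free; has maize, so not corn-free (and 1 more) — out

C, D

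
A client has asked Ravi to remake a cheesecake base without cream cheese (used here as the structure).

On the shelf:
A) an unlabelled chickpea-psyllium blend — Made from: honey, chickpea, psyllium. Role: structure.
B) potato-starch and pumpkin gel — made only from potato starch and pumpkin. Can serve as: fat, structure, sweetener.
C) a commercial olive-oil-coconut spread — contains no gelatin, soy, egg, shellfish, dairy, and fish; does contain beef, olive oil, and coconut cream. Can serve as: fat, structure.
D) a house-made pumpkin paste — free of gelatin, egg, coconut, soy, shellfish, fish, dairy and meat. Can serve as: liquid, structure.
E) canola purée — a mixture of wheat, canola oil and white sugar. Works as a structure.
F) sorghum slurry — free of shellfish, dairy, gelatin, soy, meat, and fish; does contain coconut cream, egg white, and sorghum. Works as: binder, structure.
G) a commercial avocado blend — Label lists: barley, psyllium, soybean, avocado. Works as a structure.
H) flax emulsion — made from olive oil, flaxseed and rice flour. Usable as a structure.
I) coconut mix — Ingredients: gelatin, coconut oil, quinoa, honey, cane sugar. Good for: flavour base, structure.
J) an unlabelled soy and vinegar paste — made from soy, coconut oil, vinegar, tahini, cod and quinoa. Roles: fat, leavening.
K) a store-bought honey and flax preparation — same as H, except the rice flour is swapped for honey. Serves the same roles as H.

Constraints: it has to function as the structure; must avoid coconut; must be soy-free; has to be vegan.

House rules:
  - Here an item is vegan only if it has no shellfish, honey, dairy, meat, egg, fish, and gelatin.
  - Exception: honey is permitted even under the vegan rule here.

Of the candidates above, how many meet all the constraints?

A: honey is permitted under the vegan carve-out; nothing else excluded — valid
B: every rule checks out — valid
C: has beef, so not vegan; has coconut cream, so not coconut-free — out
D: all constraints satisfied — keep
E: only white sugar, wheat and canola oil; none excluded — OK
F: has egg white, so not vegan; has coconut cream, so not coconut-free — out
G: has soybean, so not soy-free — no
H: works as a structure, vegan, no coconut — keep
I: has gelatin, so not vegan; has coconut oil, so not coconut-free — out
J: not usable as a structure; has cod, so not vegan (and 2 more) — reject
K: honey is permitted under the vegan carve-out; nothing else excluded — OK

6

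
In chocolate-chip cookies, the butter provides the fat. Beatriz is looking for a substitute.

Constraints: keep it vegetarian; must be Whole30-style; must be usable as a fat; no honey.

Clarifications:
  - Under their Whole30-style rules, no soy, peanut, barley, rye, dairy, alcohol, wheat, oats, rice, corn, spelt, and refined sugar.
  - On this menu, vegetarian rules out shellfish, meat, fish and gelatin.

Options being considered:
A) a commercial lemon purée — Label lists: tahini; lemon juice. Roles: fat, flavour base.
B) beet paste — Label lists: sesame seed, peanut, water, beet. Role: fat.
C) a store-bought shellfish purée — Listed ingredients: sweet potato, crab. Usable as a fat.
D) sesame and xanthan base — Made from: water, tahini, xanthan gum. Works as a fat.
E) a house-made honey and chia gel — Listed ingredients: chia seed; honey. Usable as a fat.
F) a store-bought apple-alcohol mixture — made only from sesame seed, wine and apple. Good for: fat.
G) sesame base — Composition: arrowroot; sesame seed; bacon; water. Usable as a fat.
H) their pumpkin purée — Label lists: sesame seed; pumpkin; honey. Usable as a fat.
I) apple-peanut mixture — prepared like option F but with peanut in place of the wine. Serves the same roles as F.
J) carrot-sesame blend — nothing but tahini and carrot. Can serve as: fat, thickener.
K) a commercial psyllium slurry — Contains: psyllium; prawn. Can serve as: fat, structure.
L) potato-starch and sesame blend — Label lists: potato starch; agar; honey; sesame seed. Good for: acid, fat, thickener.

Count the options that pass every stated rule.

A: vegetarian, Whole30-style — valid
B: has peanut, so not Whole30-style — no
C: has crab, so not vegetarian — out
D: nothing on the exclusion list — valid
E: has honey, so not honey-free — out
F: has wine, so not Whole30-style — no
G: has bacon, so not vegetarian — no
H: has honey, so not honey-free — no
I: has peanut, so not Whole30-style — reject
J: every rule checks out — OK
K: has prawn, so not vegetarian — out
L: has honey, so not honey-free — reject

3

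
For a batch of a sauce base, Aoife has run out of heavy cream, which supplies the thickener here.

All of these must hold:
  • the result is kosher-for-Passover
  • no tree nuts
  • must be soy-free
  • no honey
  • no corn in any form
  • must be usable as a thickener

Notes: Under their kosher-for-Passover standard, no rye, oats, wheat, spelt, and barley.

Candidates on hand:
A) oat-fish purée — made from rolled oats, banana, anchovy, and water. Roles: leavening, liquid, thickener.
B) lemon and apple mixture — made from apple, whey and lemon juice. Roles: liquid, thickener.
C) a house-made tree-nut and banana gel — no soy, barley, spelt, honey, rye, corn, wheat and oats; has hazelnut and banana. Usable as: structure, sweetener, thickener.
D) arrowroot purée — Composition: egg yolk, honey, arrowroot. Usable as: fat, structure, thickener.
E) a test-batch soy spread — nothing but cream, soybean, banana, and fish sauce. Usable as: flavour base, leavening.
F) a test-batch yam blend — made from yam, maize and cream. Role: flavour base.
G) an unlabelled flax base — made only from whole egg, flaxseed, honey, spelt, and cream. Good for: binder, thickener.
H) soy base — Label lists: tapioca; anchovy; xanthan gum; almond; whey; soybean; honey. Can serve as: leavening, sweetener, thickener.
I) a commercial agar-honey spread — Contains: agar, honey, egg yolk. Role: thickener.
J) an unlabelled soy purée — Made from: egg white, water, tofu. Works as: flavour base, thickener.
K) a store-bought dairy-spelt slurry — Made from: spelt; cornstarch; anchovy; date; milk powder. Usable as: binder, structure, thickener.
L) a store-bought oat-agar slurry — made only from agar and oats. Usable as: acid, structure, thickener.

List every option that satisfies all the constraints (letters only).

A: has rolled oats, so not kosher-for-Passover — out
B: every rule checks out — OK
C: has hazelnut, so not tree-nut-free — no
D: has honey, so not honey-free — no
E: not usable as a thickener; has soybean, so not soy-free — reject
F: not usable as a thickener; has maize, so not corn-free — no
G: has spelt, so not kosher-for-Passover; has honey, so not honey-free — no
H: has almond, so not tree-nut-free; has honey, so not honey-free (and 1 more) — no
I: has honey, so not honey-free — out
J: has tofu, so not soy-free — no
K: has spelt, so not kosher-for-Passover; has cornstarch, so not corn-free — reject
L: has oats, so not kosher-for-Passover — reject

B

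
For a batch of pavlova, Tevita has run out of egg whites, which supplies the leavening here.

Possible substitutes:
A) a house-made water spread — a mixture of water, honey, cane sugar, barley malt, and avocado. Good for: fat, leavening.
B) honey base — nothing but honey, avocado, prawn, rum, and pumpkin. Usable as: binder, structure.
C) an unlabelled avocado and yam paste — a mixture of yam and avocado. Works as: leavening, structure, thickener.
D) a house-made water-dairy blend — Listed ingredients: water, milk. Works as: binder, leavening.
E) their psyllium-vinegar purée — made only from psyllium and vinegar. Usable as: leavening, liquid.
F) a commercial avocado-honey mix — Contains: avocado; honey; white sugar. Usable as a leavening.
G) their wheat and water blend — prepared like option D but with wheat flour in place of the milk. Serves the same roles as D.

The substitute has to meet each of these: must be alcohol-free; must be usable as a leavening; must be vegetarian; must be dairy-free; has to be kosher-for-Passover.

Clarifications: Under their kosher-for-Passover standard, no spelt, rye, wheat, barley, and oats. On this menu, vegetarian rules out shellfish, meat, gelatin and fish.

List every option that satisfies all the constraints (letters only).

C, E, F

A: has barley malt, so not kosher-for-Passover — reject
B: not usable as a leavening; has prawn, so not vegetarian (and 1 more) — out
C: only yam and avocado; none excluded — keep
D: has milk, so not dairy-free — out
E: only vinegar and psyllium; none excluded — keep
F: works as a leavening, no alcohol, no dairy — OK
G: has wheat flour, so not kosher-for-Passover — out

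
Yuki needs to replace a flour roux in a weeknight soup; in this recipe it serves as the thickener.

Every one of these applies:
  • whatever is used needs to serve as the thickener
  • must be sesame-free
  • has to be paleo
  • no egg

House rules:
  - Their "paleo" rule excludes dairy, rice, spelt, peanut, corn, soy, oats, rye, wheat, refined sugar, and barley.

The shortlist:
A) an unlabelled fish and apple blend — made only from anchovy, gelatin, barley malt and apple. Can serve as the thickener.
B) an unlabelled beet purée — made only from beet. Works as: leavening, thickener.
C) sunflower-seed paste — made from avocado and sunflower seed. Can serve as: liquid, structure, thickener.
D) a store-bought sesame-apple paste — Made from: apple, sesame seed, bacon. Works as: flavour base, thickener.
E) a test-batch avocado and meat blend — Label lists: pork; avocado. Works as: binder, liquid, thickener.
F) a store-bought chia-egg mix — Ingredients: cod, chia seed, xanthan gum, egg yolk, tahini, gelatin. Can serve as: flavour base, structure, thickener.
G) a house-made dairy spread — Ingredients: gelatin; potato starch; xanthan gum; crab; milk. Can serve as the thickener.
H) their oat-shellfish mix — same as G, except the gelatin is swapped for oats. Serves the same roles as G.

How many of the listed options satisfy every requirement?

3

A: has barley malt, so not paleo — reject
B: no sesame, paleo — valid
C: only sunflower seed and avocado; none excluded — valid
D: has sesame seed, so not sesame-free — no
E: only pork and avocado; none excluded — keep
F: has tahini, so not sesame-free; has egg yolk, so not egg-free — reject
G: has milk, so not paleo — out
H: has milk, so not paleo — no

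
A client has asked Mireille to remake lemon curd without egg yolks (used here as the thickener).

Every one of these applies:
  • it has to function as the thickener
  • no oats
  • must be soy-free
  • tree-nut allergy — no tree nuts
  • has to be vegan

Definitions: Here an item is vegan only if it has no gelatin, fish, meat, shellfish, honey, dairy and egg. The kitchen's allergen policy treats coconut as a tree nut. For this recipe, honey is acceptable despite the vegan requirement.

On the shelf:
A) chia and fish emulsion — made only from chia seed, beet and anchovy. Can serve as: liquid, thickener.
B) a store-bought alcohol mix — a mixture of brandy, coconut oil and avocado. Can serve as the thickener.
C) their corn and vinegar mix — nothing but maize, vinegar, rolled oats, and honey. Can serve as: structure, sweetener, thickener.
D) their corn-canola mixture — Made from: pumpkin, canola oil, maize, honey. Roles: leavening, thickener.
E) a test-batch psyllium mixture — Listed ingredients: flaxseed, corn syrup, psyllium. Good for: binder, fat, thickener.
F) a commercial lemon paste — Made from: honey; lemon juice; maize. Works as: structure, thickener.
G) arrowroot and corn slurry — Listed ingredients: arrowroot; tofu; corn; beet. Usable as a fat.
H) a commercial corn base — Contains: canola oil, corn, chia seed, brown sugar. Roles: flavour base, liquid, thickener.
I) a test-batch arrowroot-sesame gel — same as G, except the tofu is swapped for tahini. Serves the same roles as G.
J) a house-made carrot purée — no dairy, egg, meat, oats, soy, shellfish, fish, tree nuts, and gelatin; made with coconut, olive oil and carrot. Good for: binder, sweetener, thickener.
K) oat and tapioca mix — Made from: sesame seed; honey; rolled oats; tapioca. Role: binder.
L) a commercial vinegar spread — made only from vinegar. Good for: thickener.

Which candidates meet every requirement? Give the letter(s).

A: has anchovy, so not vegan — out
B: has coconut oil, so not tree-nut-free — reject
C: has rolled oats, so not oat-free — no
D: honey is permitted under the vegan carve-out; nothing else excluded — OK
E: vegan, no oats — keep
F: honey is permitted under the vegan carve-out; nothing else excluded — OK
G: not usable as a thickener; has tofu, so not soy-free — no
H: works as a thickener, vegan, tree-nut-free — valid
I: not usable as a thickener — reject
J: has coconut, so not tree-nut-free — reject
K: not usable as a thickener; has rolled oats, so not oat-free — no
L: tree-nut-free, vegan — keep

D, E, F, H, L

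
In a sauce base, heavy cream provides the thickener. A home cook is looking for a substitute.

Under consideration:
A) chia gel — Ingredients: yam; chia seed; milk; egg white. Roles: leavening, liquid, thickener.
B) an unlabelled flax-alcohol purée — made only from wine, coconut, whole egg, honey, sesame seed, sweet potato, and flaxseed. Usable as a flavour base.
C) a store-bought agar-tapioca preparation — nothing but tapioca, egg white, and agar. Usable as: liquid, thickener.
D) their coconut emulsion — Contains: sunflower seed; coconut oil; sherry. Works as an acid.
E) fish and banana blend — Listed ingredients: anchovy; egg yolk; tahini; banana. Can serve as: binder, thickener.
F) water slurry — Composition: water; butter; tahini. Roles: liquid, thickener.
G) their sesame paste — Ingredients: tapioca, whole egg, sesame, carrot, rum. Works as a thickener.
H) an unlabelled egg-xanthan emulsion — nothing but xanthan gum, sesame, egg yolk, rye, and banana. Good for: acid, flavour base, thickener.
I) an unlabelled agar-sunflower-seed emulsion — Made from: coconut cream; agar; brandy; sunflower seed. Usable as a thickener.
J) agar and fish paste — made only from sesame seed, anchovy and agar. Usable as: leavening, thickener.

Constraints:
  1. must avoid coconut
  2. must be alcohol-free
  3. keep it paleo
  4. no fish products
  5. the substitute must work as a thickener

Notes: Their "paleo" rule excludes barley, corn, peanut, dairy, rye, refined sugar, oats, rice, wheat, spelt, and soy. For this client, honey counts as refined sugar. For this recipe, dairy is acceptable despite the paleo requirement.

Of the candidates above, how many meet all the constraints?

3

A: dairy is permitted under the paleo carve-out; nothing else excluded — OK
B: not usable as a thickener; has honey, so not paleo (and 2 more) — out
C: no fish, no coconut — valid
D: not usable as a thickener; has coconut oil, so not coconut-free (and 1 more) — no
E: has anchovy, so not fish-free — out
F: dairy is permitted under the paleo carve-out; nothing else excluded — keep
G: has rum, so not alcohol-free — reject
H: has rye, so not paleo — out
I: has coconut cream, so not coconut-free; has brandy, so not alcohol-free — reject
J: has anchovy, so not fish-free — no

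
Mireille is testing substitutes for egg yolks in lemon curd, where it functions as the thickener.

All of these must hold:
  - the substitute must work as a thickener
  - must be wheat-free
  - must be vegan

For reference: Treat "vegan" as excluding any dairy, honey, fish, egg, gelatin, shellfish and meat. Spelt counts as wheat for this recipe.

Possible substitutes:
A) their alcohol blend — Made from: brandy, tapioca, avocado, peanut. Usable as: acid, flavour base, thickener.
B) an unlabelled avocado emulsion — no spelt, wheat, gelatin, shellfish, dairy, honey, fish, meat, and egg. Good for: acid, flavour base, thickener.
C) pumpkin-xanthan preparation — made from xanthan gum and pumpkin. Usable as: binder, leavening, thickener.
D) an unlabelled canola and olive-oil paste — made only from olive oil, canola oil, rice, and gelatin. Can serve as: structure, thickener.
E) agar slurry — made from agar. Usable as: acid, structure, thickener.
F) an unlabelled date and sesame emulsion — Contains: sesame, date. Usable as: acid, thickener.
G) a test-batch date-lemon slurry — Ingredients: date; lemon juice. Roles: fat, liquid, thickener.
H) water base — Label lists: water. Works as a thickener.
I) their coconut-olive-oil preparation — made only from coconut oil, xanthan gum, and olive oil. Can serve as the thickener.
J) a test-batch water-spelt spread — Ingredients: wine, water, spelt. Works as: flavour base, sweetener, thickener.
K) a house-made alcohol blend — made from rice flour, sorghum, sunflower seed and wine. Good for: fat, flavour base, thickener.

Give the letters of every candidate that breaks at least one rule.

A: nothing on the exclusion list — keep
B: wheat-free, vegan — keep
C: all constraints satisfied — OK
D: has gelatin, so not vegan — reject
E: works as a thickener, vegan, wheat-free — OK
F: wheat-free, vegan — valid
G: works as a thickener, vegan, wheat-free — keep
H: only water; none excluded — keep
I: all constraints satisfied — OK
J: has spelt, so not wheat-free — out
K: wine and rice flour etc. — none of it excluded — keep

D, J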